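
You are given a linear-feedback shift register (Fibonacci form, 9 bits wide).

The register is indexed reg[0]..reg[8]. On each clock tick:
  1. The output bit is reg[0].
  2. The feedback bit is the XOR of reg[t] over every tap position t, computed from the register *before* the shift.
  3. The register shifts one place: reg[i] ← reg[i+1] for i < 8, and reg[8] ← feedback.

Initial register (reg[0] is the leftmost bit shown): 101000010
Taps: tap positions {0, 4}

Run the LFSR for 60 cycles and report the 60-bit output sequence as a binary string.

101000010101101001111110110010010010110111111001001101010011

k : reg_k → out_k, fb_k
0: 101000010 → 1, fb=1
1: 010000101 → 0, fb=0
2: 100001010 → 1, fb=1
3: 000010101 → 0, fb=1
4: 000101011 → 0, fb=0
5: 001010110 → 0, fb=1
6: 010101101 → 0, fb=0
7: 101011010 → 1, fb=0
8: 010110100 → 0, fb=1
9: 101101001 → 1, fb=1
10: 011010011 → 0, fb=1
11: 110100111 → 1, fb=1
12: 101001111 → 1, fb=1
13: 010011111 → 0, fb=1
14: 100111111 → 1, fb=0
15: 001111110 → 0, fb=1
16: 011111101 → 0, fb=1
17: 111111011 → 1, fb=0
18: 111110110 → 1, fb=0
19: 111101100 → 1, fb=1
20: 111011001 → 1, fb=0
21: 110110010 → 1, fb=0
22: 101100100 → 1, fb=1
23: 011001001 → 0, fb=0
24: 110010010 → 1, fb=0
25: 100100100 → 1, fb=1
26: 001001001 → 0, fb=0
27: 010010010 → 0, fb=1
28: 100100101 → 1, fb=1
29: 001001011 → 0, fb=0
30: 010010110 → 0, fb=1
31: 100101101 → 1, fb=1
32: 001011011 → 0, fb=1
33: 010110111 → 0, fb=1
34: 101101111 → 1, fb=1
35: 011011111 → 0, fb=1
36: 110111111 → 1, fb=0
37: 101111110 → 1, fb=0
38: 011111100 → 0, fb=1
39: 111111001 → 1, fb=0
40: 111110010 → 1, fb=0
41: 111100100 → 1, fb=1
42: 111001001 → 1, fb=1
43: 110010011 → 1, fb=0
44: 100100110 → 1, fb=1
45: 001001101 → 0, fb=0
46: 010011010 → 0, fb=1
47: 100110101 → 1, fb=0
48: 001101010 → 0, fb=0
49: 011010100 → 0, fb=1
50: 110101001 → 1, fb=1
51: 101010011 → 1, fb=0
52: 010100110 → 0, fb=0
53: 101001100 → 1, fb=1
54: 010011001 → 0, fb=1
55: 100110011 → 1, fb=0
56: 001100110 → 0, fb=0
57: 011001100 → 0, fb=0
58: 110011000 → 1, fb=0
59: 100110000 → 1, fb=0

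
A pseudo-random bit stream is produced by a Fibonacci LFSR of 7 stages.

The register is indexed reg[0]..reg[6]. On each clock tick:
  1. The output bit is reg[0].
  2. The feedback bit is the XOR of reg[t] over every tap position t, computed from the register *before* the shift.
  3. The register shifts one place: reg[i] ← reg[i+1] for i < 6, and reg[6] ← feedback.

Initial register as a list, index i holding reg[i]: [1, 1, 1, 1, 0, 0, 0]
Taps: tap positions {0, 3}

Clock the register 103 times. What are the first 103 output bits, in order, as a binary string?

1111000011101111001011001001000000100010011000101110101101100000110011010100111001111011010000101010111

k : reg_k → out_k, fb_k
0: 1111000 → 1, fb=0
1: 1110000 → 1, fb=1
2: 1100001 → 1, fb=1
3: 1000011 → 1, fb=1
4: 0000111 → 0, fb=0
5: 0001110 → 0, fb=1
6: 0011101 → 0, fb=1
7: 0111011 → 0, fb=1
8: 1110111 → 1, fb=1
9: 1101111 → 1, fb=0
10: 1011110 → 1, fb=0
11: 0111100 → 0, fb=1
12: 1111001 → 1, fb=0
13: 1110010 → 1, fb=1
14: 1100101 → 1, fb=1
15: 1001011 → 1, fb=0
16: 0010110 → 0, fb=0
17: 0101100 → 0, fb=1
18: 1011001 → 1, fb=0
19: 0110010 → 0, fb=0
20: 1100100 → 1, fb=1
21: 1001001 → 1, fb=0
22: 0010010 → 0, fb=0
23: 0100100 → 0, fb=0
24: 1001000 → 1, fb=0
25: 0010000 → 0, fb=0
26: 0100000 → 0, fb=0
27: 1000000 → 1, fb=1
28: 0000001 → 0, fb=0
29: 0000010 → 0, fb=0
30: 0000100 → 0, fb=0
31: 0001000 → 0, fb=1
32: 0010001 → 0, fb=0
33: 0100010 → 0, fb=0
34: 1000100 → 1, fb=1
35: 0001001 → 0, fb=1
36: 0010011 → 0, fb=0
37: 0100110 → 0, fb=0
38: 1001100 → 1, fb=0
39: 0011000 → 0, fb=1
40: 0110001 → 0, fb=0
41: 1100010 → 1, fb=1
42: 1000101 → 1, fb=1
43: 0001011 → 0, fb=1
44: 0010111 → 0, fb=0
45: 0101110 → 0, fb=1
46: 1011101 → 1, fb=0
47: 0111010 → 0, fb=1
48: 1110101 → 1, fb=1
49: 1101011 → 1, fb=0
50: 1010110 → 1, fb=1
51: 0101101 → 0, fb=1
52: 1011011 → 1, fb=0
53: 0110110 → 0, fb=0
54: 1101100 → 1, fb=0
55: 1011000 → 1, fb=0
56: 0110000 → 0, fb=0
57: 1100000 → 1, fb=1
58: 1000001 → 1, fb=1
59: 0000011 → 0, fb=0
60: 0000110 → 0, fb=0
61: 0001100 → 0, fb=1
62: 0011001 → 0, fb=1
63: 0110011 → 0, fb=0
64: 1100110 → 1, fb=1
65: 1001101 → 1, fb=0
66: 0011010 → 0, fb=1
67: 0110101 → 0, fb=0
68: 1101010 → 1, fb=0
69: 1010100 → 1, fb=1
70: 0101001 → 0, fb=1
71: 1010011 → 1, fb=1
72: 0100111 → 0, fb=0
73: 1001110 → 1, fb=0
74: 0011100 → 0, fb=1
75: 0111001 → 0, fb=1
76: 1110011 → 1, fb=1
77: 1100111 → 1, fb=1
78: 1001111 → 1, fb=0
79: 0011110 → 0, fb=1
80: 0111101 → 0, fb=1
81: 1111011 → 1, fb=0
82: 1110110 → 1, fb=1
83: 1101101 → 1, fb=0
84: 1011010 → 1, fb=0
85: 0110100 → 0, fb=0
86: 1101000 → 1, fb=0
87: 1010000 → 1, fb=1
88: 0100001 → 0, fb=0
89: 1000010 → 1, fb=1
90: 0000101 → 0, fb=0
91: 0001010 → 0, fb=1
92: 0010101 → 0, fb=0
93: 0101010 → 0, fb=1
94: 1010101 → 1, fb=1
95: 0101011 → 0, fb=1
96: 1010111 → 1, fb=1
97: 0101111 → 0, fb=1
98: 1011111 → 1, fb=0
99: 0111110 → 0, fb=1
100: 1111101 → 1, fb=0
101: 1111010 → 1, fb=0
102: 1110100 → 1, fb=1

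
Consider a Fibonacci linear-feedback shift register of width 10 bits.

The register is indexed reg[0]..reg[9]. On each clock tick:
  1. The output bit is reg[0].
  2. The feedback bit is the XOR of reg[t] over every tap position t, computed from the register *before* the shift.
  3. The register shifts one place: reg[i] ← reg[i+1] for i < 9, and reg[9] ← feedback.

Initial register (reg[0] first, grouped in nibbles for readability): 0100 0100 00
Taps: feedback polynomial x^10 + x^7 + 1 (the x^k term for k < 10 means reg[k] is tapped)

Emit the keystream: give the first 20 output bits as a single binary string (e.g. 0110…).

tick  register→output (feedback)
  0  0100010000→0 (0)
  1  1000100000→1 (1)
  2  0001000001→0 (0)
  3  0010000010→0 (0)
  4  0100000100→0 (1)
  5  1000001001→1 (1)
  6  0000010011→0 (0)
  7  0000100110→0 (1)
  8  0001001101→0 (1)
  9  0010011011→0 (0)
 10  0100110110→0 (1)
 11  1001101101→1 (0)
 12  0011011010→0 (0)
 13  0110110100→0 (1)
 14  1101101001→1 (1)
 15  1011010011→1 (1)
 16  0110100111→0 (1)
 17  1101001111→1 (0)
 18  1010011110→1 (0)
 19  0100111100→0 (1)

01000100000100110110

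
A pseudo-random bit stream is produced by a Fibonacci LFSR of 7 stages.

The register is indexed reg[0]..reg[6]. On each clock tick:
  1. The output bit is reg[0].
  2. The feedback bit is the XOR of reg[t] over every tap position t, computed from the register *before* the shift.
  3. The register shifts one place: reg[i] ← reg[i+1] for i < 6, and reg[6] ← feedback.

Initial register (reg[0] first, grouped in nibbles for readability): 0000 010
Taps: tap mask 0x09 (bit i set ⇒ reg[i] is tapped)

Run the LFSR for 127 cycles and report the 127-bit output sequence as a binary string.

tick  register→output (feedback)
  0  0000010→0 (0)
  1  0000100→0 (0)
  2  0001000→0 (1)
  3  0010001→0 (0)
  4  0100010→0 (0)
  5  1000100→1 (1)
  6  0001001→0 (1)
  7  0010011→0 (0)
  8  0100110→0 (0)
  9  1001100→1 (0)
 10  0011000→0 (1)
 11  0110001→0 (0)
 12  1100010→1 (1)
 13  1000101→1 (1)
 14  0001011→0 (1)
 15  0010111→0 (0)
 16  0101110→0 (1)
 17  1011101→1 (0)
 18  0111010→0 (1)
 19  1110101→1 (1)
 20  1101011→1 (0)
 21  1010110→1 (1)
 22  0101101→0 (1)
 23  1011011→1 (0)
 24  0110110→0 (0)
 25  1101100→1 (0)
 26  1011000→1 (0)
 27  0110000→0 (0)
 28  1100000→1 (1)
 29  1000001→1 (1)
 30  0000011→0 (0)
 31  0000110→0 (0)
 32  0001100→0 (1)
 33  0011001→0 (1)
 34  0110011→0 (0)
 35  1100110→1 (1)
 36  1001101→1 (0)
 37  0011010→0 (1)
 38  0110101→0 (0)
 39  1101010→1 (0)
 40  1010100→1 (1)
 41  0101001→0 (1)
 42  1010011→1 (1)
 43  0100111→0 (0)
 44  1001110→1 (0)
 45  0011100→0 (1)
 46  0111001→0 (1)
 47  1110011→1 (1)
 48  1100111→1 (1)
 49  1001111→1 (0)
 50  0011110→0 (1)
 51  0111101→0 (1)
 52  1111011→1 (0)
 53  1110110→1 (1)
 54  1101101→1 (0)
 55  1011010→1 (0)
 56  0110100→0 (0)
 57  1101000→1 (0)
 58  1010000→1 (1)
 59  0100001→0 (0)
 60  1000010→1 (1)
 61  0000101→0 (0)
 62  0001010→0 (1)
 63  0010101→0 (0)
 64  0101010→0 (1)
 65  1010101→1 (1)
 66  0101011→0 (1)
 67  1010111→1 (1)
 68  0101111→0 (1)
 69  1011111→1 (0)
 70  0111110→0 (1)
 71  1111101→1 (0)
 72  1111010→1 (0)
 73  1110100→1 (1)
 74  1101001→1 (0)
 75  1010010→1 (1)
 76  0100101→0 (0)
 77  1001010→1 (0)
 78  0010100→0 (0)
 79  0101000→0 (1)
 80  1010001→1 (1)
 81  0100011→0 (0)
 82  1000110→1 (1)
 83  0001101→0 (1)
 84  0011011→0 (1)
 85  0110111→0 (0)
 86  1101110→1 (0)
 87  1011100→1 (0)
 88  0111000→0 (1)
 89  1110001→1 (1)
 90  1100011→1 (1)
 91  1000111→1 (1)
 92  0001111→0 (1)
 93  0011111→0 (1)
 94  0111111→0 (1)
 95  1111111→1 (0)
 96  1111110→1 (0)
 97  1111100→1 (0)
 98  1111000→1 (0)
 99  1110000→1 (1)
100  1100001→1 (1)
101  1000011→1 (1)
102  0000111→0 (0)
103  0001110→0 (1)
104  0011101→0 (1)
105  0111011→0 (1)
106  1110111→1 (1)
107  1101111→1 (0)
108  1011110→1 (0)
109  0111100→0 (1)
110  1111001→1 (0)
111  1110010→1 (1)
112  1100101→1 (1)
113  1001011→1 (0)
114  0010110→0 (0)
115  0101100→0 (1)
116  1011001→1 (0)
117  0110010→0 (0)
118  1100100→1 (1)
119  1001001→1 (0)
120  0010010→0 (0)
121  0100100→0 (0)
122  1001000→1 (0)
123  0010000→0 (0)
124  0100000→0 (0)
125  1000000→1 (1)
126  0000001→0 (0)

0000010001001100010111010110110000011001101010011100111101101000010101011111010010100011011100011111110000111011110010110010010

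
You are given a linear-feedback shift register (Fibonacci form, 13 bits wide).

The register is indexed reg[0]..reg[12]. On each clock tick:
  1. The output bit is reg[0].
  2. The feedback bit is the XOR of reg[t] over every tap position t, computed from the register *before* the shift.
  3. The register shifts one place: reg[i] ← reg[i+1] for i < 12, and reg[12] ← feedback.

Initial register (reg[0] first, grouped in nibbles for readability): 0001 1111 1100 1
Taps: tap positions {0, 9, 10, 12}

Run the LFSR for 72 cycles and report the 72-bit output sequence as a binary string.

k : reg_k → out_k, fb_k
0: 0001111111001 → 0, fb=0
1: 0011111110010 → 0, fb=0
2: 0111111100100 → 0, fb=1
3: 1111111001001 → 1, fb=1
4: 1111110010011 → 1, fb=0
5: 1111100100110 → 1, fb=0
6: 1111001001100 → 1, fb=1
7: 1110010011001 → 1, fb=1
8: 1100100110011 → 1, fb=0
9: 1001001100110 → 1, fb=0
10: 0010011001100 → 0, fb=0
11: 0100110011000 → 0, fb=1
12: 1001100110001 → 1, fb=0
13: 0011001100010 → 0, fb=0
14: 0110011000100 → 0, fb=1
15: 1100110001001 → 1, fb=1
16: 1001100010011 → 1, fb=0
17: 0011000100110 → 0, fb=1
18: 0110001001101 → 0, fb=1
19: 1100010011011 → 1, fb=1
20: 1000100110111 → 1, fb=1
21: 0001001101111 → 0, fb=1
22: 0010011011111 → 0, fb=1
23: 0100110111111 → 0, fb=1
24: 1001101111111 → 1, fb=0
25: 0011011111110 → 0, fb=0
26: 0110111111100 → 0, fb=0
27: 1101111111000 → 1, fb=0
28: 1011111110000 → 1, fb=1
29: 0111111100001 → 0, fb=1
30: 1111111000011 → 1, fb=0
31: 1111110000110 → 1, fb=0
32: 1111100001100 → 1, fb=1
33: 1111000011001 → 1, fb=1
34: 1110000110011 → 1, fb=0
35: 1100001100110 → 1, fb=0
36: 1000011001100 → 1, fb=1
37: 0000110011001 → 0, fb=0
38: 0001100110010 → 0, fb=0
39: 0011001100100 → 0, fb=1
40: 0110011001001 → 0, fb=0
41: 1100110010010 → 1, fb=1
42: 1001100100101 → 1, fb=1
43: 0011001001011 → 0, fb=0
44: 0110010010110 → 0, fb=1
45: 1100100101101 → 1, fb=0
46: 1001001011010 → 1, fb=0
47: 0010010110100 → 0, fb=1
48: 0100101101001 → 0, fb=0
49: 1001011010010 → 1, fb=1
50: 0010110100101 → 0, fb=0
51: 0101101001010 → 0, fb=1
52: 1011010010101 → 1, fb=1
53: 0110100101011 → 0, fb=0
54: 1101001010110 → 1, fb=0
55: 1010010101100 → 1, fb=1
56: 0100101011001 → 0, fb=0
57: 1001010110010 → 1, fb=1
58: 0010101100101 → 0, fb=0
59: 0101011001010 → 0, fb=1
60: 1010110010101 → 1, fb=1
61: 0101100101011 → 0, fb=0
62: 1011001010110 → 1, fb=0
63: 0110010101100 → 0, fb=0
64: 1100101011000 → 1, fb=0
65: 1001010110000 → 1, fb=1
66: 0010101100001 → 0, fb=1
67: 0101011000011 → 0, fb=1
68: 1010110000111 → 1, fb=1
69: 0101100001111 → 0, fb=1
70: 1011000011111 → 1, fb=0
71: 0110000111110 → 0, fb=0

000111111100100110011000100110111111100001100110010010110100101011001010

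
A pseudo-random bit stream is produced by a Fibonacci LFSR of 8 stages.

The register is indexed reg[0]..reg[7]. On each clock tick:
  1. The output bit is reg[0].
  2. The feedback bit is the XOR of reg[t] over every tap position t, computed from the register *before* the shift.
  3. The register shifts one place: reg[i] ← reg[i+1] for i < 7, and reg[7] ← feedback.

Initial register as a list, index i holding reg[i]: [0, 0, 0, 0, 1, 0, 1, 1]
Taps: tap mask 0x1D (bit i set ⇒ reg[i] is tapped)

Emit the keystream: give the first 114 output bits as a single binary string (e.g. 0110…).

tick  register→output (feedback)
  0  00001011→0 (1)
  1  00010111→0 (1)
  2  00101111→0 (0)
  3  01011110→0 (0)
  4  10111100→1 (0)
  5  01111000→0 (1)
  6  11110001→1 (1)
  7  11100011→1 (0)
  8  11000110→1 (1)
  9  10001101→1 (0)
 10  00011010→0 (0)
 11  00110100→0 (0)
 12  01101000→0 (0)
 13  11010000→1 (0)
 14  10100000→1 (0)
 15  01000000→0 (0)
 16  10000000→1 (1)
 17  00000001→0 (0)
 18  00000010→0 (0)
 19  00000100→0 (0)
 20  00001000→0 (1)
 21  00010001→0 (1)
 22  00100011→0 (1)
 23  01000111→0 (0)
 24  10001110→1 (0)
 25  00011100→0 (0)
 26  00111000→0 (1)
 27  01110001→0 (0)
 28  11100010→1 (0)
 29  11000100→1 (1)
 30  10001001→1 (0)
 31  00010010→0 (1)
 32  00100101→0 (1)
 33  01001011→0 (1)
 34  10010111→1 (0)
 35  00101110→0 (0)
 36  01011100→0 (0)
 37  10111000→1 (0)
 38  01110000→0 (0)
 39  11100000→1 (0)
 40  11000000→1 (1)
 41  10000001→1 (1)
 42  00000011→0 (0)
 43  00000110→0 (0)
 44  00001100→0 (1)
 45  00011001→0 (0)
 46  00110010→0 (0)
 47  01100100→0 (1)
 48  11001001→1 (0)
 49  10010010→1 (0)
 50  00100100→0 (1)
 51  01001001→0 (1)
 52  10010011→1 (0)
 53  00100110→0 (1)
 54  01001101→0 (1)
 55  10011011→1 (1)
 56  00110111→0 (0)
 57  01101110→0 (0)
 58  11011100→1 (1)
 59  10111001→1 (0)
 60  01110010→0 (0)
 61  11100100→1 (0)
 62  11001000→1 (0)
 63  10010000→1 (0)
 64  00100000→0 (1)
 65  01000001→0 (0)
 66  10000010→1 (1)
 67  00000101→0 (0)
 68  00001010→0 (1)
 69  00010101→0 (1)
 70  00101011→0 (0)
 71  01010110→0 (1)
 72  10101101→1 (1)
 73  01011011→0 (0)
 74  10110110→1 (1)
 75  01101101→0 (0)
 76  11011010→1 (1)
 77  10110101→1 (1)
 78  01101011→0 (0)
 79  11010110→1 (0)
 80  10101100→1 (1)
 81  01011001→0 (0)
 82  10110010→1 (1)
 83  01100101→0 (1)
 84  11001011→1 (0)
 85  10010110→1 (0)
 86  00101100→0 (0)
 87  01011000→0 (0)
 88  10110000→1 (1)
 89  01100001→0 (1)
 90  11000011→1 (1)
 91  10000111→1 (1)
 92  00001111→0 (1)
 93  00011111→0 (0)
 94  00111110→0 (1)
 95  01111101→0 (1)
 96  11111011→1 (0)
 97  11110110→1 (1)
 98  11101101→1 (1)
 99  11011011→1 (1)
100  10110111→1 (1)
101  01101111→0 (0)
102  11011110→1 (1)
103  10111101→1 (0)
104  01111010→0 (1)
105  11110101→1 (1)
106  11101011→1 (1)
107  11010111→1 (0)
108  10101110→1 (1)
109  01011101→0 (0)
110  10111010→1 (0)
111  01110100→0 (0)
112  11101000→1 (1)
113  11010001→1 (0)

000010111100011010000000100011100010010111000000110010010011011100100000101011011010110010110000111110110111101011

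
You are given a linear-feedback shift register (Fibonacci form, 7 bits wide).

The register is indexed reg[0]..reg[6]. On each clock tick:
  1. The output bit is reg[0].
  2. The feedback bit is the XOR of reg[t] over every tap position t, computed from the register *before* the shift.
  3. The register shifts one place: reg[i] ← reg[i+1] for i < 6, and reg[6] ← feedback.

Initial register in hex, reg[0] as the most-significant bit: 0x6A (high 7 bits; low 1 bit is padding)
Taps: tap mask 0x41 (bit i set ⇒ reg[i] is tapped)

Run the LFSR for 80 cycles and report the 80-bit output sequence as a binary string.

k : reg_k → out_k, fb_k
0: 0110101 → 0, fb=1
1: 1101011 → 1, fb=0
2: 1010110 → 1, fb=1
3: 0101101 → 0, fb=1
4: 1011011 → 1, fb=0
5: 0110110 → 0, fb=0
6: 1101100 → 1, fb=1
7: 1011001 → 1, fb=0
8: 0110010 → 0, fb=0
9: 1100100 → 1, fb=1
10: 1001001 → 1, fb=0
11: 0010010 → 0, fb=0
12: 0100100 → 0, fb=0
13: 1001000 → 1, fb=1
14: 0010001 → 0, fb=1
15: 0100011 → 0, fb=1
16: 1000111 → 1, fb=0
17: 0001110 → 0, fb=0
18: 0011100 → 0, fb=0
19: 0111000 → 0, fb=0
20: 1110000 → 1, fb=1
21: 1100001 → 1, fb=0
22: 1000010 → 1, fb=1
23: 0000101 → 0, fb=1
24: 0001011 → 0, fb=1
25: 0010111 → 0, fb=1
26: 0101111 → 0, fb=1
27: 1011111 → 1, fb=0
28: 0111110 → 0, fb=0
29: 1111100 → 1, fb=1
30: 1111001 → 1, fb=0
31: 1110010 → 1, fb=1
32: 1100101 → 1, fb=0
33: 1001010 → 1, fb=1
34: 0010101 → 0, fb=1
35: 0101011 → 0, fb=1
36: 1010111 → 1, fb=0
37: 0101110 → 0, fb=0
38: 1011100 → 1, fb=1
39: 0111001 → 0, fb=1
40: 1110011 → 1, fb=0
41: 1100110 → 1, fb=1
42: 1001101 → 1, fb=0
43: 0011010 → 0, fb=0
44: 0110100 → 0, fb=0
45: 1101000 → 1, fb=1
46: 1010001 → 1, fb=0
47: 0100010 → 0, fb=0
48: 1000100 → 1, fb=1
49: 0001001 → 0, fb=1
50: 0010011 → 0, fb=1
51: 0100111 → 0, fb=1
52: 1001111 → 1, fb=0
53: 0011110 → 0, fb=0
54: 0111100 → 0, fb=0
55: 1111000 → 1, fb=1
56: 1110001 → 1, fb=0
57: 1100010 → 1, fb=1
58: 1000101 → 1, fb=0
59: 0001010 → 0, fb=0
60: 0010100 → 0, fb=0
61: 0101000 → 0, fb=0
62: 1010000 → 1, fb=1
63: 0100001 → 0, fb=1
64: 1000011 → 1, fb=0
65: 0000110 → 0, fb=0
66: 0001100 → 0, fb=0
67: 0011000 → 0, fb=0
68: 0110000 → 0, fb=0
69: 1100000 → 1, fb=1
70: 1000001 → 1, fb=0
71: 0000010 → 0, fb=0
72: 0000100 → 0, fb=0
73: 0001000 → 0, fb=0
74: 0010000 → 0, fb=0
75: 0100000 → 0, fb=0
76: 1000000 → 1, fb=1
77: 0000001 → 0, fb=1
78: 0000011 → 0, fb=1
79: 0000111 → 0, fb=1

01101011011001001000111000010111110010101110011010001001111000101000011000001000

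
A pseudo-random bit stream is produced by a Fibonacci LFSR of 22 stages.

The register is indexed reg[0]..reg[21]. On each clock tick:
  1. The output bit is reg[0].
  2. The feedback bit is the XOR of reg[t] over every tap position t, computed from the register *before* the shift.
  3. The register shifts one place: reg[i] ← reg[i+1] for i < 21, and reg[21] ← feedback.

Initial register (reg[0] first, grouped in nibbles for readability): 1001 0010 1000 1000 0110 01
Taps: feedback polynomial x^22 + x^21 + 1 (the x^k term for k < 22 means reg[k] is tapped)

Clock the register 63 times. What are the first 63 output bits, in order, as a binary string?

tick  register→output (feedback)
  0  1001001010001000011001→1 (0)
  1  0010010100010000110010→0 (0)
  2  0100101000100001100100→0 (0)
  3  1001010001000011001000→1 (1)
  4  0010100010000110010001→0 (1)
  5  0101000100001100100011→0 (1)
  6  1010001000011001000111→1 (0)
  7  0100010000110010001110→0 (0)
  8  1000100001100100011100→1 (1)
  9  0001000011001000111001→0 (1)
 10  0010000110010001110011→0 (1)
 11  0100001100100011100111→0 (1)
 12  1000011001000111001111→1 (0)
 13  0000110010001110011110→0 (0)
 14  0001100100011100111100→0 (0)
 15  0011001000111001111000→0 (0)
 16  0110010001110011110000→0 (0)
 17  1100100011100111100000→1 (1)
 18  1001000111001111000001→1 (0)
 19  0010001110011110000010→0 (0)
 20  0100011100111100000100→0 (0)
 21  1000111001111000001000→1 (1)
 22  0001110011110000010001→0 (1)
 23  0011100111100000100011→0 (1)
 24  0111001111000001000111→0 (1)
 25  1110011110000010001111→1 (0)
 26  1100111100000100011110→1 (1)
 27  1001111000001000111101→1 (0)
 28  0011110000010001111010→0 (0)
 29  0111100000100011110100→0 (0)
 30  1111000001000111101000→1 (1)
 31  1110000010001111010001→1 (0)
 32  1100000100011110100010→1 (1)
 33  1000001000111101000101→1 (0)
 34  0000010001111010001010→0 (0)
 35  0000100011110100010100→0 (0)
 36  0001000111101000101000→0 (0)
 37  0010001111010001010000→0 (0)
 38  0100011110100010100000→0 (0)
 39  1000111101000101000000→1 (1)
 40  0001111010001010000001→0 (1)
 41  0011110100010100000011→0 (1)
 42  0111101000101000000111→0 (1)
 43  1111010001010000001111→1 (0)
 44  1110100010100000011110→1 (1)
 45  1101000101000000111101→1 (0)
 46  1010001010000001111010→1 (1)
 47  0100010100000011110101→0 (1)
 48  1000101000000111101011→1 (0)
 49  0001010000001111010110→0 (0)
 50  0010100000011110101100→0 (0)
 51  0101000000111101011000→0 (0)
 52  1010000001111010110000→1 (1)
 53  0100000011110101100001→0 (1)
 54  1000000111101011000011→1 (0)
 55  0000001111010110000110→0 (0)
 56  0000011110101100001100→0 (0)
 57  0000111101011000011000→0 (0)
 58  0001111010110000110000→0 (0)
 59  0011110101100001100000→0 (0)
 60  0111101011000011000000→0 (0)
 61  1111010110000110000000→1 (1)
 62  1110101100001100000001→1 (0)

100100101000100001100100011100111100000100011110100010100000011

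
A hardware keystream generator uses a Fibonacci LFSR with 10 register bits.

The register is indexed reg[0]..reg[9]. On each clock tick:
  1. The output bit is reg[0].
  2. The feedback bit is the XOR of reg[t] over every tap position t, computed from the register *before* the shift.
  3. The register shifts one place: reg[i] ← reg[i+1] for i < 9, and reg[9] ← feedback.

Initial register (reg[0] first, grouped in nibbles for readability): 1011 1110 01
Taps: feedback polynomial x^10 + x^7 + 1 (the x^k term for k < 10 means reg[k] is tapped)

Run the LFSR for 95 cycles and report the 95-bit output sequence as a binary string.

step | reg (before) | out | fb
   0 | 1011111001 | 1 | 1
   1 | 0111110011 | 0 | 0
   2 | 1111100110 | 1 | 0
   3 | 1111001100 | 1 | 0
   4 | 1110011000 | 1 | 1
   5 | 1100110001 | 1 | 1
   6 | 1001100011 | 1 | 1
   7 | 0011000111 | 0 | 1
   8 | 0110001111 | 0 | 1
   9 | 1100011111 | 1 | 0
  10 | 1000111110 | 1 | 0
  11 | 0001111100 | 0 | 1
  12 | 0011111001 | 0 | 0
  13 | 0111110010 | 0 | 0
  14 | 1111100100 | 1 | 0
  15 | 1111001000 | 1 | 1
  16 | 1110010001 | 1 | 1
  17 | 1100100011 | 1 | 1
  18 | 1001000111 | 1 | 0
  19 | 0010001110 | 0 | 1
  20 | 0100011101 | 0 | 1
  21 | 1000111011 | 1 | 1
  22 | 0001110111 | 0 | 1
  23 | 0011101111 | 0 | 1
  24 | 0111011111 | 0 | 1
  25 | 1110111111 | 1 | 0
  26 | 1101111110 | 1 | 0
  27 | 1011111100 | 1 | 0
  28 | 0111111000 | 0 | 0
  29 | 1111110000 | 1 | 1
  30 | 1111100001 | 1 | 1
  31 | 1111000011 | 1 | 1
  32 | 1110000111 | 1 | 0
  33 | 1100001110 | 1 | 0
  34 | 1000011100 | 1 | 0
  35 | 0000111000 | 0 | 0
  36 | 0001110000 | 0 | 0
  37 | 0011100000 | 0 | 0
  38 | 0111000000 | 0 | 0
  39 | 1110000000 | 1 | 1
  40 | 1100000001 | 1 | 1
  41 | 1000000011 | 1 | 1
  42 | 0000000111 | 0 | 1
  43 | 0000001111 | 0 | 1
  44 | 0000011111 | 0 | 1
  45 | 0000111111 | 0 | 1
  46 | 0001111111 | 0 | 1
  47 | 0011111111 | 0 | 1
  48 | 0111111111 | 0 | 1
  49 | 1111111111 | 1 | 0
  50 | 1111111110 | 1 | 0
  51 | 1111111100 | 1 | 0
  52 | 1111111000 | 1 | 1
  53 | 1111110001 | 1 | 1
  54 | 1111100011 | 1 | 1
  55 | 1111000111 | 1 | 0
  56 | 1110001110 | 1 | 0
  57 | 1100011100 | 1 | 0
  58 | 1000111000 | 1 | 1
  59 | 0001110001 | 0 | 0
  60 | 0011100010 | 0 | 0
  61 | 0111000100 | 0 | 1
  62 | 1110001001 | 1 | 1
  63 | 1100010011 | 1 | 1
  64 | 1000100111 | 1 | 0
  65 | 0001001110 | 0 | 1
  66 | 0010011101 | 0 | 1
  67 | 0100111011 | 0 | 0
  68 | 1001110110 | 1 | 0
  69 | 0011101100 | 0 | 1
  70 | 0111011001 | 0 | 0
  71 | 1110110010 | 1 | 1
  72 | 1101100101 | 1 | 0
  73 | 1011001010 | 1 | 1
  74 | 0110010101 | 0 | 1
  75 | 1100101011 | 1 | 1
  76 | 1001010111 | 1 | 0
  77 | 0010101110 | 0 | 1
  78 | 0101011101 | 0 | 1
  79 | 1010111011 | 1 | 1
  80 | 0101110111 | 0 | 1
  81 | 1011101111 | 1 | 0
  82 | 0111011110 | 0 | 1
  83 | 1110111101 | 1 | 0
  84 | 1101111010 | 1 | 1
  85 | 1011110101 | 1 | 0
  86 | 0111101010 | 0 | 0
  87 | 1111010100 | 1 | 0
  88 | 1110101000 | 1 | 1
  89 | 1101010001 | 1 | 1
  90 | 1010100011 | 1 | 1
  91 | 0101000111 | 0 | 1
  92 | 1010001111 | 1 | 0
  93 | 0100011110 | 0 | 1
  94 | 1000111101 | 1 | 0

10111110011000111110010001110111111000011100000001111111111000111000100111011001010111011110101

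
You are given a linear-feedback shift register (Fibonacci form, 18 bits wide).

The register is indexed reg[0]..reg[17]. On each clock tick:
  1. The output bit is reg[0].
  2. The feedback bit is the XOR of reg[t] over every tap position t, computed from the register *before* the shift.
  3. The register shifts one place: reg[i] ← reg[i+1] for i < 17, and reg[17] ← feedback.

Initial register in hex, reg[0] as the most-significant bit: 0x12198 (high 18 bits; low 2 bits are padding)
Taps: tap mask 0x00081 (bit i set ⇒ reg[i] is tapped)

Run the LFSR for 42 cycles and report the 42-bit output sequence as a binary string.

000100100001100110000111101101101001011100

step | reg (before) | out | fb
   0 | 000100100001100110 | 0 | 0
   1 | 001001000011001100 | 0 | 0
   2 | 010010000110011000 | 0 | 0
   3 | 100100001100110000 | 1 | 1
   4 | 001000011001100001 | 0 | 1
   5 | 010000110011000011 | 0 | 1
   6 | 100001100110000111 | 1 | 1
   7 | 000011001100001111 | 0 | 0
   8 | 000110011000011110 | 0 | 1
   9 | 001100110000111101 | 0 | 1
  10 | 011001100001111011 | 0 | 0
  11 | 110011000011110110 | 1 | 1
  12 | 100110000111101101 | 1 | 1
  13 | 001100001111011011 | 0 | 0
  14 | 011000011110110110 | 0 | 1
  15 | 110000111101101101 | 1 | 0
  16 | 100001111011011010 | 1 | 0
  17 | 000011110110110100 | 0 | 1
  18 | 000111101101101001 | 0 | 0
  19 | 001111011011010010 | 0 | 1
  20 | 011110110110100101 | 0 | 1
  21 | 111101101101001011 | 1 | 1
  22 | 111011011010010111 | 1 | 0
  23 | 110110110100101110 | 1 | 0
  24 | 101101101001011100 | 1 | 1
  25 | 011011010010111001 | 0 | 1
  26 | 110110100101110011 | 1 | 1
  27 | 101101001011100111 | 1 | 1
  28 | 011010010111001111 | 0 | 1
  29 | 110100101110011111 | 1 | 1
  30 | 101001011100111111 | 1 | 0
  31 | 010010111001111110 | 0 | 1
  32 | 100101110011111101 | 1 | 0
  33 | 001011100111111010 | 0 | 0
  34 | 010111001111110100 | 0 | 0
  35 | 101110011111101000 | 1 | 0
  36 | 011100111111010000 | 0 | 1
  37 | 111001111110100001 | 1 | 0
  38 | 110011111101000010 | 1 | 0
  39 | 100111111010000100 | 1 | 0
  40 | 001111110100001000 | 0 | 1
  41 | 011111101000010001 | 0 | 0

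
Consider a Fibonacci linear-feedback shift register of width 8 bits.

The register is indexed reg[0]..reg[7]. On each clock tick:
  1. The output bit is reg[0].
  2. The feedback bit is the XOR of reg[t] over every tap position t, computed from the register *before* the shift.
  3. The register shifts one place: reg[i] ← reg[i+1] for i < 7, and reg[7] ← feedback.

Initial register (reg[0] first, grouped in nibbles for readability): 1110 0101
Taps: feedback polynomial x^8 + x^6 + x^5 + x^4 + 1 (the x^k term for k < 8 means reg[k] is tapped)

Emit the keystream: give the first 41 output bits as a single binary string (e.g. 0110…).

tick  register→output (feedback)
  0  11100101→1 (0)
  1  11001010→1 (1)
  2  10010101→1 (0)
  3  00101010→0 (0)
  4  01010100→0 (1)
  5  10101001→1 (0)
  6  01010010→0 (1)
  7  10100101→1 (0)
  8  01001010→0 (0)
  9  10010100→1 (0)
 10  00101000→0 (1)
 11  01010001→0 (0)
 12  10100010→1 (0)
 13  01000100→0 (1)
 14  10001001→1 (0)
 15  00010010→0 (1)
 16  00100101→0 (1)
 17  01001011→0 (0)
 18  10010110→1 (1)
 19  00101101→0 (0)
 20  01011010→0 (0)
 21  10110100→1 (0)
 22  01101000→0 (1)
 23  11010001→1 (1)
 24  10100011→1 (0)
 25  01000110→0 (0)
 26  10001100→1 (1)
 27  00011001→0 (1)
 28  00110011→0 (1)
 29  01100111→0 (0)
 30  11001110→1 (0)
 31  10011100→1 (1)
 32  00111001→0 (1)
 33  01110011→0 (1)
 34  11100111→1 (1)
 35  11001111→1 (0)
 36  10011110→1 (0)
 37  00111100→0 (0)
 38  01111000→0 (1)
 39  11110001→1 (1)
 40  11100011→1 (0)

11100101010010100010010110100011001110011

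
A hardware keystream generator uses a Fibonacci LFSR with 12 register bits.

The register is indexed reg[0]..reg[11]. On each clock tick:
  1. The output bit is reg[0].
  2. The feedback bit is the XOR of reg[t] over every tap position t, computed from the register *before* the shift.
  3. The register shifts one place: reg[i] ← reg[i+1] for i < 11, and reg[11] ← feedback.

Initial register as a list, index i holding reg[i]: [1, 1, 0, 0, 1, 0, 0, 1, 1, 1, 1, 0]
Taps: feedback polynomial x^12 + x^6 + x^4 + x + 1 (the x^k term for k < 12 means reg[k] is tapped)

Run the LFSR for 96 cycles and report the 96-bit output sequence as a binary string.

110010011110101111100111101110111101100001111111000010110011011000111011011100100110001010000010

step | reg (before) | out | fb
   0 | 110010011110 | 1 | 1
   1 | 100100111101 | 1 | 0
   2 | 001001111010 | 0 | 1
   3 | 010011110101 | 0 | 1
   4 | 100111101011 | 1 | 1
   5 | 001111010111 | 0 | 1
   6 | 011110101111 | 0 | 1
   7 | 111101011111 | 1 | 0
   8 | 111010111110 | 1 | 0
   9 | 110101111100 | 1 | 1
  10 | 101011111001 | 1 | 1
  11 | 010111110011 | 0 | 1
  12 | 101111100111 | 1 | 1
  13 | 011111001111 | 0 | 0
  14 | 111110011110 | 1 | 1
  15 | 111100111101 | 1 | 1
  16 | 111001111011 | 1 | 1
  17 | 110011110111 | 1 | 0
  18 | 100111101110 | 1 | 1
  19 | 001111011101 | 0 | 1
  20 | 011110111011 | 0 | 1
  21 | 111101110111 | 1 | 1
  22 | 111011101111 | 1 | 0
  23 | 110111011110 | 1 | 1
  24 | 101110111101 | 1 | 1
  25 | 011101111011 | 0 | 0
  26 | 111011110110 | 1 | 0
  27 | 110111101100 | 1 | 0
  28 | 101111011000 | 1 | 0
  29 | 011110110000 | 0 | 1
  30 | 111101100001 | 1 | 1
  31 | 111011000011 | 1 | 1
  32 | 110110000111 | 1 | 1
  33 | 101100001111 | 1 | 1
  34 | 011000011111 | 0 | 1
  35 | 110000111111 | 1 | 1
  36 | 100001111111 | 1 | 0
  37 | 000011111110 | 0 | 0
  38 | 000111111100 | 0 | 0
  39 | 001111111000 | 0 | 0
  40 | 011111110000 | 0 | 1
  41 | 111111100001 | 1 | 0
  42 | 111111000010 | 1 | 1
  43 | 111110000101 | 1 | 1
  44 | 111100001011 | 1 | 0
  45 | 111000010110 | 1 | 0
  46 | 110000101100 | 1 | 1
  47 | 100001011001 | 1 | 1
  48 | 000010110011 | 0 | 0
  49 | 000101100110 | 0 | 1
  50 | 001011001101 | 0 | 1
  51 | 010110011011 | 0 | 0
  52 | 101100110110 | 1 | 0
  53 | 011001101100 | 0 | 0
  54 | 110011011000 | 1 | 1
  55 | 100110110001 | 1 | 1
  56 | 001101100011 | 0 | 1
  57 | 011011000111 | 0 | 0
  58 | 110110001110 | 1 | 1
  59 | 101100011101 | 1 | 1
  60 | 011000111011 | 0 | 0
  61 | 110001110110 | 1 | 1
  62 | 100011101101 | 1 | 1
  63 | 000111011011 | 0 | 1
  64 | 001110110111 | 0 | 0
  65 | 011101101110 | 0 | 0
  66 | 111011011100 | 1 | 1
  67 | 110110111001 | 1 | 0
  68 | 101101110010 | 1 | 0
  69 | 011011100100 | 0 | 1
  70 | 110111001001 | 1 | 1
  71 | 101110010011 | 1 | 0
  72 | 011100100110 | 0 | 0
  73 | 111001001100 | 1 | 0
  74 | 110010011000 | 1 | 1
  75 | 100100110001 | 1 | 0
  76 | 001001100010 | 0 | 1
  77 | 010011000101 | 0 | 0
  78 | 100110001010 | 1 | 0
  79 | 001100010100 | 0 | 0
  80 | 011000101000 | 0 | 0
  81 | 110001010000 | 1 | 0
  82 | 100010100000 | 1 | 1
  83 | 000101000001 | 0 | 0
  84 | 001010000010 | 0 | 1
  85 | 010100000101 | 0 | 1
  86 | 101000001011 | 1 | 1
  87 | 010000010111 | 0 | 1
  88 | 100000101111 | 1 | 0
  89 | 000001011110 | 0 | 0
  90 | 000010111100 | 0 | 0
  91 | 000101111000 | 0 | 1
  92 | 001011110001 | 0 | 0
  93 | 010111100010 | 0 | 1
  94 | 101111000101 | 1 | 0
  95 | 011110001010 | 0 | 0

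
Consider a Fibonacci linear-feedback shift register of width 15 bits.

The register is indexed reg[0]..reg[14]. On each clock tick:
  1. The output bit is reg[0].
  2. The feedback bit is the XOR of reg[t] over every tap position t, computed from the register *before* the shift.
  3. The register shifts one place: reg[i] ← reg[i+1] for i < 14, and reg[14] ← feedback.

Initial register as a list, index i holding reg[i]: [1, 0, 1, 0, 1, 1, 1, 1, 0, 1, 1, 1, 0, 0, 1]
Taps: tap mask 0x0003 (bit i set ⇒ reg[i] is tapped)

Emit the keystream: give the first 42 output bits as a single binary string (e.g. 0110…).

tick  register→output (feedback)
  0  101011110111001→1 (1)
  1  010111101110011→0 (1)
  2  101111011100111→1 (1)
  3  011110111001111→0 (1)
  4  111101110011111→1 (0)
  5  111011100111110→1 (0)
  6  110111001111100→1 (0)
  7  101110011111000→1 (1)
  8  011100111110001→0 (1)
  9  111001111100011→1 (0)
 10  110011111000110→1 (0)
 11  100111110001100→1 (1)
 12  001111100011001→0 (0)
 13  011111000110010→0 (1)
 14  111110001100101→1 (0)
 15  111100011001010→1 (0)
 16  111000110010100→1 (0)
 17  110001100101000→1 (0)
 18  100011001010000→1 (1)
 19  000110010100001→0 (0)
 20  001100101000010→0 (0)
 21  011001010000100→0 (1)
 22  110010100001001→1 (0)
 23  100101000010010→1 (1)
 24  001010000100101→0 (0)
 25  010100001001010→0 (1)
 26  101000010010101→1 (1)
 27  010000100101011→0 (1)
 28  100001001010111→1 (1)
 29  000010010101111→0 (0)
 30  000100101011110→0 (0)
 31  001001010111100→0 (0)
 32  010010101111000→0 (1)
 33  100101011110001→1 (1)
 34  001010111100011→0 (0)
 35  010101111000110→0 (1)
 36  101011110001101→1 (1)
 37  010111100011011→0 (1)
 38  101111000110111→1 (1)
 39  011110001101111→0 (1)
 40  111100011011111→1 (0)
 41  111000110111110→1 (0)

101011110111001111100011001010000100101011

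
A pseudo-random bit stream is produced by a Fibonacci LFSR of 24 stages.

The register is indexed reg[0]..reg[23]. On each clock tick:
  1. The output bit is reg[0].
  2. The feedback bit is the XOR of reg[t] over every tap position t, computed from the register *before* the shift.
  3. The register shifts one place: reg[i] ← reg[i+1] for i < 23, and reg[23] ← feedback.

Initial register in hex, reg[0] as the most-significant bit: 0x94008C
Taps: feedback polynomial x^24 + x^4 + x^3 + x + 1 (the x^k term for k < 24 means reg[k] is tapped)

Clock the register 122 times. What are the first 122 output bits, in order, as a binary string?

step | reg (before) | out | fb
   0 | 100101000000000010001100 | 1 | 0
   1 | 001010000000000100011000 | 0 | 1
   2 | 010100000000001000110001 | 0 | 0
   3 | 101000000000010001100010 | 1 | 1
   4 | 010000000000100011000101 | 0 | 1
   5 | 100000000001000110001011 | 1 | 1
   6 | 000000000010001100010111 | 0 | 0
   7 | 000000000100011000101110 | 0 | 0
   8 | 000000001000110001011100 | 0 | 0
   9 | 000000010001100010111000 | 0 | 0
  10 | 000000100011000101110000 | 0 | 0
  11 | 000001000110001011100000 | 0 | 0
  12 | 000010001100010111000000 | 0 | 1
  13 | 000100011000101110000001 | 0 | 1
  14 | 001000110001011100000011 | 0 | 0
  15 | 010001100010111000000110 | 0 | 1
  16 | 100011000101110000001101 | 1 | 0
  17 | 000110001011100000011010 | 0 | 0
  18 | 001100010111000000110100 | 0 | 1
  19 | 011000101110000001101001 | 0 | 1
  20 | 110001011100000011010011 | 1 | 0
  21 | 100010111000000110100110 | 1 | 0
  22 | 000101110000001101001100 | 0 | 1
  23 | 001011100000011010011001 | 0 | 1
  24 | 010111000000110100110011 | 0 | 1
  25 | 101110000001101001100111 | 1 | 1
  26 | 011100000011010011001111 | 0 | 0
  27 | 111000000110100110011110 | 1 | 0
  28 | 110000001101001100111100 | 1 | 0
  29 | 100000011010011001111000 | 1 | 1
  30 | 000000110100110011110001 | 0 | 0
  31 | 000001101001100111100010 | 0 | 0
  32 | 000011010011001111000100 | 0 | 1
  33 | 000110100110011110001001 | 0 | 0
  34 | 001101001100111100010010 | 0 | 1
  35 | 011010011001111000100101 | 0 | 0
  36 | 110100110011110001001010 | 1 | 1
  37 | 101001100111100010010101 | 1 | 1
  38 | 010011001111000100101011 | 0 | 0
  39 | 100110011110001001010110 | 1 | 1
  40 | 001100111100010010101101 | 0 | 1
  41 | 011001111000100101011011 | 0 | 1
  42 | 110011110001001010110111 | 1 | 1
  43 | 100111100010010101101111 | 1 | 1
  44 | 001111000100101011011111 | 0 | 0
  45 | 011110001001010110111110 | 0 | 1
  46 | 111100010010101101111101 | 1 | 1
  47 | 111000100101011011111011 | 1 | 0
  48 | 110001001010110111110110 | 1 | 0
  49 | 100010010101101111101100 | 1 | 0
  50 | 000100101011011111011000 | 0 | 1
  51 | 001001010110111110110001 | 0 | 0
  52 | 010010101101111101100010 | 0 | 0
  53 | 100101011011111011000100 | 1 | 0
  54 | 001010110111110110001000 | 0 | 1
  55 | 010101101111101100010001 | 0 | 0
  56 | 101011011111011000100010 | 1 | 0
  57 | 010110111110110001000100 | 0 | 1
  58 | 101101111101100010001001 | 1 | 0
  59 | 011011111011000100010010 | 0 | 0
  60 | 110111110110001000100100 | 1 | 0
  61 | 101111101100010001001000 | 1 | 1
  62 | 011111011000100010010001 | 0 | 1
  63 | 111110110001000100100011 | 1 | 0
  64 | 111101100010001001000110 | 1 | 1
  65 | 111011000100010010001101 | 1 | 1
  66 | 110110001000100100011011 | 1 | 0
  67 | 101100010001001000110110 | 1 | 0
  68 | 011000100010010001101100 | 0 | 1
  69 | 110001000100100011011001 | 1 | 0
  70 | 100010001001000110110010 | 1 | 0
  71 | 000100010010001101100100 | 0 | 1
  72 | 001000100100011011001001 | 0 | 0
  73 | 010001001000110110010010 | 0 | 1
  74 | 100010010001101100100101 | 1 | 0
  75 | 000100100011011001001010 | 0 | 1
  76 | 001001000110110010010101 | 0 | 0
  77 | 010010001101100100101010 | 0 | 0
  78 | 100100011011001001010100 | 1 | 0
  79 | 001000110110010010101000 | 0 | 0
  80 | 010001101100100101010000 | 0 | 1
  81 | 100011011001001010100001 | 1 | 0
  82 | 000110110010010101000010 | 0 | 0
  83 | 001101100100101010000100 | 0 | 1
  84 | 011011001001010100001001 | 0 | 0
  85 | 110110010010101000010010 | 1 | 0
  86 | 101100100101010000100100 | 1 | 0
  87 | 011001001010100001001000 | 0 | 1
  88 | 110010010101000010010001 | 1 | 1
  89 | 100100101010000100100011 | 1 | 0
  90 | 001001010100001001000110 | 0 | 0
  91 | 010010101000010010001100 | 0 | 0
  92 | 100101010000100100011000 | 1 | 0
  93 | 001010100001001000110000 | 0 | 1
  94 | 010101000010010001100001 | 0 | 0
  95 | 101010000100100011000010 | 1 | 0
  96 | 010100001001000110000100 | 0 | 0
  97 | 101000010010001100001000 | 1 | 1
  98 | 010000100100011000010001 | 0 | 1
  99 | 100001001000110000100011 | 1 | 1
 100 | 000010010001100001000111 | 0 | 1
 101 | 000100100011000010001111 | 0 | 1
 102 | 001001000110000100011111 | 0 | 0
 103 | 010010001100001000111110 | 0 | 0
 104 | 100100011000010001111100 | 1 | 0
 105 | 001000110000100011111000 | 0 | 0
 106 | 010001100001000111110000 | 0 | 1
 107 | 100011000010001111100001 | 1 | 0
 108 | 000110000100011111000010 | 0 | 0
 109 | 001100001000111110000100 | 0 | 1
 110 | 011000010001111100001001 | 0 | 1
 111 | 110000100011111000010011 | 1 | 0
 112 | 100001000111110000100110 | 1 | 1
 113 | 000010001111100001001101 | 0 | 1
 114 | 000100011111000010011011 | 0 | 1
 115 | 001000111110000100110111 | 0 | 0
 116 | 010001111100001001101110 | 0 | 1
 117 | 100011111000010011011101 | 1 | 0
 118 | 000111110000100110111010 | 0 | 0
 119 | 001111100001001101110100 | 0 | 0
 120 | 011111000010011011101000 | 0 | 1
 121 | 111110000100110111010001 | 1 | 0

10010100000000001000110001011100000011010011001111000100101011011111011000100010010001101100100101010000100100011000010001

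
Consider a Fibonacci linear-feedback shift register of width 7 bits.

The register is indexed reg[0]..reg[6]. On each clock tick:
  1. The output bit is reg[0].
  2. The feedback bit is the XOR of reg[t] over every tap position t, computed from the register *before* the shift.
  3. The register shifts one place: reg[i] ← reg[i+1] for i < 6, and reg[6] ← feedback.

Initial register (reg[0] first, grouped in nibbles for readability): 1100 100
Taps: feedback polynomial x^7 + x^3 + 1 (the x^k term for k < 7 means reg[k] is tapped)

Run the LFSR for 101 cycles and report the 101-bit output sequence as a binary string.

k : reg_k → out_k, fb_k
0: 1100100 → 1, fb=1
1: 1001001 → 1, fb=0
2: 0010010 → 0, fb=0
3: 0100100 → 0, fb=0
4: 1001000 → 1, fb=0
5: 0010000 → 0, fb=0
6: 0100000 → 0, fb=0
7: 1000000 → 1, fb=1
8: 0000001 → 0, fb=0
9: 0000010 → 0, fb=0
10: 0000100 → 0, fb=0
11: 0001000 → 0, fb=1
12: 0010001 → 0, fb=0
13: 0100010 → 0, fb=0
14: 1000100 → 1, fb=1
15: 0001001 → 0, fb=1
16: 0010011 → 0, fb=0
17: 0100110 → 0, fb=0
18: 1001100 → 1, fb=0
19: 0011000 → 0, fb=1
20: 0110001 → 0, fb=0
21: 1100010 → 1, fb=1
22: 1000101 → 1, fb=1
23: 0001011 → 0, fb=1
24: 0010111 → 0, fb=0
25: 0101110 → 0, fb=1
26: 1011101 → 1, fb=0
27: 0111010 → 0, fb=1
28: 1110101 → 1, fb=1
29: 1101011 → 1, fb=0
30: 1010110 → 1, fb=1
31: 0101101 → 0, fb=1
32: 1011011 → 1, fb=0
33: 0110110 → 0, fb=0
34: 1101100 → 1, fb=0
35: 1011000 → 1, fb=0
36: 0110000 → 0, fb=0
37: 1100000 → 1, fb=1
38: 1000001 → 1, fb=1
39: 0000011 → 0, fb=0
40: 0000110 → 0, fb=0
41: 0001100 → 0, fb=1
42: 0011001 → 0, fb=1
43: 0110011 → 0, fb=0
44: 1100110 → 1, fb=1
45: 1001101 → 1, fb=0
46: 0011010 → 0, fb=1
47: 0110101 → 0, fb=0
48: 1101010 → 1, fb=0
49: 1010100 → 1, fb=1
50: 0101001 → 0, fb=1
51: 1010011 → 1, fb=1
52: 0100111 → 0, fb=0
53: 1001110 → 1, fb=0
54: 0011100 → 0, fb=1
55: 0111001 → 0, fb=1
56: 1110011 → 1, fb=1
57: 1100111 → 1, fb=1
58: 1001111 → 1, fb=0
59: 0011110 → 0, fb=1
60: 0111101 → 0, fb=1
61: 1111011 → 1, fb=0
62: 1110110 → 1, fb=1
63: 1101101 → 1, fb=0
64: 1011010 → 1, fb=0
65: 0110100 → 0, fb=0
66: 1101000 → 1, fb=0
67: 1010000 → 1, fb=1
68: 0100001 → 0, fb=0
69: 1000010 → 1, fb=1
70: 0000101 → 0, fb=0
71: 0001010 → 0, fb=1
72: 0010101 → 0, fb=0
73: 0101010 → 0, fb=1
74: 1010101 → 1, fb=1
75: 0101011 → 0, fb=1
76: 1010111 → 1, fb=1
77: 0101111 → 0, fb=1
78: 1011111 → 1, fb=0
79: 0111110 → 0, fb=1
80: 1111101 → 1, fb=0
81: 1111010 → 1, fb=0
82: 1110100 → 1, fb=1
83: 1101001 → 1, fb=0
84: 1010010 → 1, fb=1
85: 0100101 → 0, fb=0
86: 1001010 → 1, fb=0
87: 0010100 → 0, fb=0
88: 0101000 → 0, fb=1
89: 1010001 → 1, fb=1
90: 0100011 → 0, fb=0
91: 1000110 → 1, fb=1
92: 0001101 → 0, fb=1
93: 0011011 → 0, fb=1
94: 0110111 → 0, fb=0
95: 1101110 → 1, fb=0
96: 1011100 → 1, fb=0
97: 0111000 → 0, fb=1
98: 1110001 → 1, fb=1
99: 1100011 → 1, fb=1
100: 1000111 → 1, fb=1

11001001000000100010011000101110101101100000110011010100111001111011010000101010111110100101000110111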